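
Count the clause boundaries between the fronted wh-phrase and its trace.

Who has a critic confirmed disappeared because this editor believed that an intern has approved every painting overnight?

"who" is extracted from the subject of "disappeared".
Boundaries crossed, outermost first: [Ø] — 1 in total.

1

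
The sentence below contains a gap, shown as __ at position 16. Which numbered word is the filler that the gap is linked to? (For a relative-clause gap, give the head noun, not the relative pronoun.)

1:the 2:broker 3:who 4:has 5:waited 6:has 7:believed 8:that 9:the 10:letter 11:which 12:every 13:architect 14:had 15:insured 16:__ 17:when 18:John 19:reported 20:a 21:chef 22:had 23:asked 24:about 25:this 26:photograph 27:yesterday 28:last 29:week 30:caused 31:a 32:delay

10

The gap at 16 is the object of "insured", inside a relative clause.
The relative pronoun is "which" (word 11); it is bound by the head noun immediately before it.
Its filler is the head noun "letter", at word 10.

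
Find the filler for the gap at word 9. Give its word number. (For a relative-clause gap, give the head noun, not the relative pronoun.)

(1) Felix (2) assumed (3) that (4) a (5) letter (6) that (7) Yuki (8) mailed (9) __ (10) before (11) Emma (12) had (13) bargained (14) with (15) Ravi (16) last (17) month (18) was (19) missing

5

The gap at 9 is the object of "mailed", inside a relative clause.
The relative pronoun is "that" (word 6); it is bound by the head noun immediately before it.
Its filler is the head noun "letter", at word 5.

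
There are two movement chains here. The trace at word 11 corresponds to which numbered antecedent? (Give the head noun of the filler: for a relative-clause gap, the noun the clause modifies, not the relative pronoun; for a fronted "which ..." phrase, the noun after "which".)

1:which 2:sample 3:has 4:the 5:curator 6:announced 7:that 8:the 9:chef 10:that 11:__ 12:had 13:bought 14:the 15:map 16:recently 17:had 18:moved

9

The marked gap is inside the relative clause, the subject of "bought".
Its filler is the head noun "chef" (via "that"), at word 9.
(The other dependency links word 2 to a gap after word 18.)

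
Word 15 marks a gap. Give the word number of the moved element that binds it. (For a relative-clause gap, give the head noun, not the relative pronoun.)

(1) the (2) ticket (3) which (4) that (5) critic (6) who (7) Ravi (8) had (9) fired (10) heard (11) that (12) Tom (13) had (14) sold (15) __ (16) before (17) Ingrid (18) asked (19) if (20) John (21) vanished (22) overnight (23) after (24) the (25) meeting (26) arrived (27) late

The gap at 15 is the object of "sold", inside a relative clause.
The relative pronoun is "which" (word 3); it is bound by the head noun immediately before it.
Its filler is the head noun "ticket", at word 2.

2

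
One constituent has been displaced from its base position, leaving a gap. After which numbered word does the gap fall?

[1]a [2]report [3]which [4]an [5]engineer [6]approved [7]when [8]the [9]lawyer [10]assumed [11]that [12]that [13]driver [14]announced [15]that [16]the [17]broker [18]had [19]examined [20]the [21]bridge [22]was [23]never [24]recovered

6

The displaced element is "a report" (word 2).
It functions as the direct object of "approved", so the gap sits immediately after word 6 ("approved").
Base order: An engineer approved a report when the lawyer assumed that that driver announced that the broker had examined the bridge.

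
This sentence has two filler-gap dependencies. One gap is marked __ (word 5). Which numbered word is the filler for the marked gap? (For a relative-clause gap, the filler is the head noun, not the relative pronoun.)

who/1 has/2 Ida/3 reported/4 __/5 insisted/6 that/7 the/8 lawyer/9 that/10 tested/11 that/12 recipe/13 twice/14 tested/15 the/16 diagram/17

The marked gap is the subject of "insisted".
Its filler is the fronted wh-phrase "who", at word 1.
(The other dependency links word 9 to a gap after word 10.)

1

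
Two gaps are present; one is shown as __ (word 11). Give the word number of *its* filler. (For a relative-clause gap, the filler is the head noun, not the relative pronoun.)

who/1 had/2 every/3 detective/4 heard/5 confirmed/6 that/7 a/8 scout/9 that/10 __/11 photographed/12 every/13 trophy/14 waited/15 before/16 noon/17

The marked gap is inside the relative clause, the subject of "photographed".
Its filler is the head noun "scout" (via "that"), at word 9.
(The other dependency links word 1 to a gap after word 5.)

9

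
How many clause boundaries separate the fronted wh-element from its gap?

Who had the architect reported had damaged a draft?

"who" is extracted from the subject of "damaged".
Boundaries crossed, outermost first: [Ø] — 1 in total.

1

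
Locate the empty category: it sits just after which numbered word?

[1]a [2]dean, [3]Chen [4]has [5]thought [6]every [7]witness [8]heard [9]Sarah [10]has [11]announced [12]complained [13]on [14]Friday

The displaced element is "a dean" (word 2).
It is linked across 3 clause boundaries (Ø → Ø → Ø).
It functions as the subject of "complained", so the gap sits immediately after word 11 ("announced").
Base order: Chen has thought every witness heard Sarah has announced a dean complained on Friday.

11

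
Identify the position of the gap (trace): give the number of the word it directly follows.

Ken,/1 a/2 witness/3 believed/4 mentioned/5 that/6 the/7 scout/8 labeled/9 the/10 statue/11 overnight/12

4

The displaced element is "Ken" (word 1).
It is linked across 1 clause boundary (Ø).
It functions as the subject of "mentioned", so the gap sits immediately after word 4 ("believed").
Base order: A witness believed Ken mentioned that the scout labeled the statue overnight.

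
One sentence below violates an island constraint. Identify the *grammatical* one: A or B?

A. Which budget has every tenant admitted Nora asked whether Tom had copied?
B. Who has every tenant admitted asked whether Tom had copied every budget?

In A, the wh-phrase is extracted from inside a wh-island (introduced by "whether"), which blocks movement.
In B, the extraction path crosses only that-complement boundaries, which are transparent.
So B is grammatical.

B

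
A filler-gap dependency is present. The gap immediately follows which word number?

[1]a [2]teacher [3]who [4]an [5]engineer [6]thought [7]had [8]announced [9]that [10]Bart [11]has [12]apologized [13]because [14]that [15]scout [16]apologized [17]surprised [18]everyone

The displaced element is "a teacher" (word 2).
It is linked across 1 clause boundary (Ø).
It functions as the subject of "announced", so the gap sits immediately after word 6 ("thought").
Base order: An engineer thought that a teacher had announced that Bart has apologized because that scout apologized.

6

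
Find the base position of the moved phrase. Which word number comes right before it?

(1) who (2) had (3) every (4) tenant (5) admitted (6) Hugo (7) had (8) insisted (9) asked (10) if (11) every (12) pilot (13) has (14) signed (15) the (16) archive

The displaced element is "who" (word 1).
It is linked across 2 clause boundaries (Ø → Ø).
It functions as the subject of "asked", so the gap sits immediately after word 8 ("insisted").
Base order: Every tenant had admitted Hugo had insisted that who asked if every pilot has signed the archive.

8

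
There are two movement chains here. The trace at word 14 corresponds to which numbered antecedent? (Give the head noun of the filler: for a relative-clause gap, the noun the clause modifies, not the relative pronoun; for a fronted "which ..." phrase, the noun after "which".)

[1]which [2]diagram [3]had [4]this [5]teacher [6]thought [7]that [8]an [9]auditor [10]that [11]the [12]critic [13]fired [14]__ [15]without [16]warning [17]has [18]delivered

The marked gap is inside the relative clause, the direct object of "fired".
Its filler is the head noun "auditor" (via "that"), at word 9.
(The other dependency links word 2 to a gap after word 18.)

9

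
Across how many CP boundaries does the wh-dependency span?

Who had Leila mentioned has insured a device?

"who" is extracted from the subject of "insured".
Boundaries crossed, outermost first: [Ø] — 1 in total.

1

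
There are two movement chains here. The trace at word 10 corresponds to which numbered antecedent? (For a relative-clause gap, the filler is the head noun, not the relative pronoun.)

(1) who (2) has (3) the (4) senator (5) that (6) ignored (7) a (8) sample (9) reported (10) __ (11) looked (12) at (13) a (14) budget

The marked gap is the subject of "looked".
Its filler is the fronted wh-phrase "who", at word 1.
(The other dependency links word 4 to a gap after word 5.)

1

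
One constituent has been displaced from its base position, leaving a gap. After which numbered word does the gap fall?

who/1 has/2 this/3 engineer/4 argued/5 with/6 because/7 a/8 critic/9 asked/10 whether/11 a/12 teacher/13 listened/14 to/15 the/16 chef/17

The displaced element is "who" (word 1).
It functions as the object of the preposition "with" of "argued", so the gap sits immediately after word 6 ("with").
Base order: This engineer has argued with who because a critic asked whether a teacher listened to the chef.

6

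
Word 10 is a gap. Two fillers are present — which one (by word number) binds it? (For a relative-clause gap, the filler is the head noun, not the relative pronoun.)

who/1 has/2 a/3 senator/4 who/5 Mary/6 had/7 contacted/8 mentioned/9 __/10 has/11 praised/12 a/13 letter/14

1

The marked gap is the subject of "praised".
Its filler is the fronted wh-phrase "who", at word 1.
(The other dependency links word 4 to a gap after word 8.)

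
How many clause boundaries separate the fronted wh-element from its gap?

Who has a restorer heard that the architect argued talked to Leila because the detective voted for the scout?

"who" is extracted from the subject of "talked".
Boundaries crossed, outermost first: [that], [Ø] — 2 in total.

2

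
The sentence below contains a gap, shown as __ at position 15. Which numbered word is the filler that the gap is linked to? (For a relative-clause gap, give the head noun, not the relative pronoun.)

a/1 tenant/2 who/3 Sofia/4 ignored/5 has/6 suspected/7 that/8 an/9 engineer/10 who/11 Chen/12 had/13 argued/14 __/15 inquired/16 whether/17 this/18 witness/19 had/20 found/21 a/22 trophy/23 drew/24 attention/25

The gap at 15 is the subject of "inquired", inside a relative clause.
The relative pronoun is "who" (word 11); it is bound by the head noun immediately before it.
Its filler is the head noun "engineer", at word 10.

10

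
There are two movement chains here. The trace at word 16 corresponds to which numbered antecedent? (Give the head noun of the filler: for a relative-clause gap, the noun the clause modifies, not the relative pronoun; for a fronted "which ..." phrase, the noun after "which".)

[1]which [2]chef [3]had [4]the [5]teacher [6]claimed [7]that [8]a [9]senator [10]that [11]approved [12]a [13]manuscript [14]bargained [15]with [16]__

The marked gap is the object of the preposition "with" of "bargained".
Its filler is the fronted wh-phrase "which chef", at word 2.
(The other dependency links word 9 to a gap after word 10.)

2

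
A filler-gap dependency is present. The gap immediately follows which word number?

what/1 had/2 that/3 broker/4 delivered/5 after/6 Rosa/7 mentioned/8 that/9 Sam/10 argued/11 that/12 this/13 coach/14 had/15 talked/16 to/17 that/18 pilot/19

The displaced element is "what" (word 1).
It functions as the direct object of "delivered", so the gap sits immediately after word 5 ("delivered").
Base order: That broker had delivered what after Rosa mentioned that Sam argued that this coach had talked to that pilot.

5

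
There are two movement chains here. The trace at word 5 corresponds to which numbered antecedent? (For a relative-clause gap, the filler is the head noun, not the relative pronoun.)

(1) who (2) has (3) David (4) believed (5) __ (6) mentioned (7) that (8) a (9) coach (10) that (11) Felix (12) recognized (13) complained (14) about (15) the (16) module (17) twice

1

The marked gap is the subject of "mentioned".
Its filler is the fronted wh-phrase "who", at word 1.
(The other dependency links word 9 to a gap after word 12.)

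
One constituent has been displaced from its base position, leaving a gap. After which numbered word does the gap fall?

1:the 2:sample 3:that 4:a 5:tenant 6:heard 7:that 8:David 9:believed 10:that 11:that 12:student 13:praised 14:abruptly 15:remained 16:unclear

The displaced element is "the sample" (word 2).
It is linked across 2 clause boundaries (that → that).
It functions as the direct object of "praised", so the gap sits immediately after word 13 ("praised").
Base order: A tenant heard that David believed that that student praised the sample abruptly.

13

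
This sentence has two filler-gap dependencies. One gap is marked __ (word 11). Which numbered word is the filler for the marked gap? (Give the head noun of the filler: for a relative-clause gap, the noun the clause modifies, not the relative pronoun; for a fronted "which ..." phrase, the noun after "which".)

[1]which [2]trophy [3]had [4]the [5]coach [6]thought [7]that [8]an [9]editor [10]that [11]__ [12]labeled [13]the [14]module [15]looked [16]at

The marked gap is inside the relative clause, the subject of "labeled".
Its filler is the head noun "editor" (via "that"), at word 9.
(The other dependency links word 2 to a gap after word 16.)

9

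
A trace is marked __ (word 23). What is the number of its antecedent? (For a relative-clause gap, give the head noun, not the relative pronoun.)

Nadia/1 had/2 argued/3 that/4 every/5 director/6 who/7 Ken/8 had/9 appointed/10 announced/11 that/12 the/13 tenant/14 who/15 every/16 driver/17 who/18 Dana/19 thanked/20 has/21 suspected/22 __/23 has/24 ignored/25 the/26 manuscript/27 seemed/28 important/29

14

The gap at 23 is the subject of "ignored", inside a relative clause.
The relative pronoun is "who" (word 15); it is bound by the head noun immediately before it.
Its filler is the head noun "tenant", at word 14.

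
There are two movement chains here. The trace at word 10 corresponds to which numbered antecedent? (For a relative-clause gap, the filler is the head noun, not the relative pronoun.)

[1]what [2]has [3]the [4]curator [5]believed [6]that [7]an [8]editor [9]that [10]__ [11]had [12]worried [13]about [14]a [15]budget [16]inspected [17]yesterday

8

The marked gap is inside the relative clause, the subject of "worried".
Its filler is the head noun "editor" (via "that"), at word 8.
(The other dependency links word 1 to a gap after word 16.)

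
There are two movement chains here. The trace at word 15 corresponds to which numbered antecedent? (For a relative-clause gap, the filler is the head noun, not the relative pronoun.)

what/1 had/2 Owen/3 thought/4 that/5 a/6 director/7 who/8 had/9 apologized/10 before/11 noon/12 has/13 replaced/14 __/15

The marked gap is the direct object of "replaced".
Its filler is the fronted wh-phrase "what", at word 1.
(The other dependency links word 7 to a gap after word 8.)

1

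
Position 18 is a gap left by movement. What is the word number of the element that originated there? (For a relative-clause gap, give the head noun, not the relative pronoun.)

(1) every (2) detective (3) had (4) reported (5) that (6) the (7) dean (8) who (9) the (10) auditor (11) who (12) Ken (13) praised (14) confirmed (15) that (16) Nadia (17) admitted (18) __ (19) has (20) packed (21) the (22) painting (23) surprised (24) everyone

7

The gap at 18 is the subject of "packed", inside a relative clause.
The relative pronoun is "who" (word 8); it is bound by the head noun immediately before it.
Its filler is the head noun "dean", at word 7.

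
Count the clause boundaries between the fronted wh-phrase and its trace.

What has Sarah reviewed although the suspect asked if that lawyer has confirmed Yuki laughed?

"what" originates inside the matrix clause — no clause boundary is crossed.

0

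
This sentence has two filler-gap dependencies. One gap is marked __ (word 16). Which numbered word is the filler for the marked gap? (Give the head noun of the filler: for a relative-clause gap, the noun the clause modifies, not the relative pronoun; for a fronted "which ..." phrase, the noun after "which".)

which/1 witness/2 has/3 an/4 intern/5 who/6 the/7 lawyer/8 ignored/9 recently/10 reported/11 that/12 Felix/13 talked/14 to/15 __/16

2

The marked gap is the object of the preposition "to" of "talked".
Its filler is the fronted wh-phrase "which witness", at word 2.
(The other dependency links word 5 to a gap after word 9.)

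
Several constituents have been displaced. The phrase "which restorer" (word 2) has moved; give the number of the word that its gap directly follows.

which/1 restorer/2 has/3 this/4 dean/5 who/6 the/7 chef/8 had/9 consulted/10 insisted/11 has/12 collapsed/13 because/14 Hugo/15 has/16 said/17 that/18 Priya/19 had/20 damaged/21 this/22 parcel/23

The displaced element is "which restorer" (word 2).
It is linked across 1 clause boundary (Ø).
It functions as the subject of "collapsed", so the gap sits immediately after word 11 ("insisted").
Base order: This dean who the chef had consulted has insisted which restorer has collapsed because Hugo has said that Priya had damaged this parcel.

11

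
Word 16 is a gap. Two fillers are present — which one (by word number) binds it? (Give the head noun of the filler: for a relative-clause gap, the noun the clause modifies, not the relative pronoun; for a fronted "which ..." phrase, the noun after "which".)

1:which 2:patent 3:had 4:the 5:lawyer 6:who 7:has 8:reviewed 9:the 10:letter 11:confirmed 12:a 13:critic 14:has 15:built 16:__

2

The marked gap is the direct object of "built".
Its filler is the fronted wh-phrase "which patent", at word 2.
(The other dependency links word 5 to a gap after word 6.)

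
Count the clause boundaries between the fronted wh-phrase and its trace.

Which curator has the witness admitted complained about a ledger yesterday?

1

"which curator" is extracted from the subject of "complained".
Boundaries crossed, outermost first: [Ø] — 1 in total.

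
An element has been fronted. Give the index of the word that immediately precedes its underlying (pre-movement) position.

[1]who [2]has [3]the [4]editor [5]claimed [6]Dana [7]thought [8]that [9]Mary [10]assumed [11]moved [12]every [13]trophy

10

The displaced element is "who" (word 1).
It is linked across 3 clause boundaries (Ø → that → Ø).
It functions as the subject of "moved", so the gap sits immediately after word 10 ("assumed").
Base order: The editor has claimed Dana thought that Mary assumed that who moved every trophy.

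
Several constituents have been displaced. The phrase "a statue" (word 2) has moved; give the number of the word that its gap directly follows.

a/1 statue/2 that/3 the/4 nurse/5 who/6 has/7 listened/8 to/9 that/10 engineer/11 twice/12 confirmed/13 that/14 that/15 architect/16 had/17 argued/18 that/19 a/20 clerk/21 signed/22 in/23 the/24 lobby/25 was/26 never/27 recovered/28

22

The displaced element is "a statue" (word 2).
It is linked across 2 clause boundaries (that → that).
It functions as the direct object of "signed", so the gap sits immediately after word 22 ("signed").
Base order: The nurse who has listened to that engineer twice confirmed that that architect had argued that a clerk signed a statue in the lobby.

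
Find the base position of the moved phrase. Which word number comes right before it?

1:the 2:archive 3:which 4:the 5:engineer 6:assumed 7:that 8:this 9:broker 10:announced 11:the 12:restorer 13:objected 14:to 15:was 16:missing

14

The displaced element is "the archive" (word 2).
It is linked across 2 clause boundaries (that → Ø).
It functions as the object of the preposition "to" of "objected", so the gap sits immediately after word 14 ("to").
Base order: The engineer assumed that this broker announced the restorer objected to the archive.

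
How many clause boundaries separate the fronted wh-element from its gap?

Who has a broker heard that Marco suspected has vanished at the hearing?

"who" is extracted from the subject of "vanished".
Boundaries crossed, outermost first: [that], [Ø] — 2 in total.

2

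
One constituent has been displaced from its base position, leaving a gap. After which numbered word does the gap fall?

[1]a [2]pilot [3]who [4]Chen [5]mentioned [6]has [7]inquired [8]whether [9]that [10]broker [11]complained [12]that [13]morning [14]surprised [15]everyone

The displaced element is "a pilot" (word 2).
It is linked across 1 clause boundary (Ø).
It functions as the subject of "inquired", so the gap sits immediately after word 5 ("mentioned").
Base order: Chen mentioned that a pilot has inquired whether that broker complained that morning.

5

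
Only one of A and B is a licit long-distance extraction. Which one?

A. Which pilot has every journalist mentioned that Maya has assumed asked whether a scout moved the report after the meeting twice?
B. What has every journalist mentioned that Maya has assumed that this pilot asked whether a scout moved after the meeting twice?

In B, the wh-phrase is extracted from inside a wh-island (introduced by "whether"), which blocks movement.
In A, the extraction path crosses only that-complement boundaries, which are transparent.
So A is grammatical.

A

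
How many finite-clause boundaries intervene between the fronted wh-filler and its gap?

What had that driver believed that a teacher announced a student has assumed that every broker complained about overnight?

"what" is extracted from the PP object of "complained".
Boundaries crossed, outermost first: [that], [Ø], [that] — 3 in total.

3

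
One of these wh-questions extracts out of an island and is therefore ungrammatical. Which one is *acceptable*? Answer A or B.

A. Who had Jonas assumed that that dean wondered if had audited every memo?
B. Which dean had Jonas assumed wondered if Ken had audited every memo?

B

In A, the wh-phrase is extracted from inside a wh-island (introduced by "if"), which blocks movement.
In B, the extraction path crosses only that-complement boundaries, which are transparent.
So B is grammatical.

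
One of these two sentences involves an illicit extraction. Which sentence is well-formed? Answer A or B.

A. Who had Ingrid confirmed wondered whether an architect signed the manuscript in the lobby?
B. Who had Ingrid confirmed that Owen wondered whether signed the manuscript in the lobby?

In B, the wh-phrase is extracted from inside a wh-island (introduced by "whether"), which blocks movement.
In A, the extraction path crosses only that-complement boundaries, which are transparent.
So A is grammatical.

A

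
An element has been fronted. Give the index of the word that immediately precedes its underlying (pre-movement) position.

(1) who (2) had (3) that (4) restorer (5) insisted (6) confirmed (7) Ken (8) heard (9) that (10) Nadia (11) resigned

The displaced element is "who" (word 1).
It is linked across 1 clause boundary (Ø).
It functions as the subject of "confirmed", so the gap sits immediately after word 5 ("insisted").
Base order: That restorer had insisted that who confirmed Ken heard that Nadia resigned.

5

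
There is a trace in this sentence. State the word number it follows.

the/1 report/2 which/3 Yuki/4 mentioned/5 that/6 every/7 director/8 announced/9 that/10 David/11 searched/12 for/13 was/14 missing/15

13

The displaced element is "the report" (word 2).
It is linked across 2 clause boundaries (that → that).
It functions as the object of the preposition "for" of "searched", so the gap sits immediately after word 13 ("for").
Base order: Yuki mentioned that every director announced that David searched for the report.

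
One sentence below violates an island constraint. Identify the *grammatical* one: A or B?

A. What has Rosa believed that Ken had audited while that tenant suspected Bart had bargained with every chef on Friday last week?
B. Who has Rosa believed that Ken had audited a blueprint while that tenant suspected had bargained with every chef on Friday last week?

A

In B, the wh-phrase is extracted from inside an adjunct island (introduced by "while"), which blocks movement.
In A, the extraction path crosses only that-complement boundaries, which are transparent.
So A is grammatical.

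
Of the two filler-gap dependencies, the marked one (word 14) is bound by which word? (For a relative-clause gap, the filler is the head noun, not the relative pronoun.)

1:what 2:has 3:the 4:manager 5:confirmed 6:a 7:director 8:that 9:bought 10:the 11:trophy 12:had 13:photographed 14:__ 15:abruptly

1

The marked gap is the direct object of "photographed".
Its filler is the fronted wh-phrase "what", at word 1.
(The other dependency links word 7 to a gap after word 8.)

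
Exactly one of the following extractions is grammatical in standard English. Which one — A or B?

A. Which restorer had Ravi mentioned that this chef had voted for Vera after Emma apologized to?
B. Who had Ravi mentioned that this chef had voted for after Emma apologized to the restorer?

In A, the wh-phrase is extracted from inside an adjunct island (introduced by "after"), which blocks movement.
In B, the extraction path crosses only that-complement boundaries, which are transparent.
So B is grammatical.

B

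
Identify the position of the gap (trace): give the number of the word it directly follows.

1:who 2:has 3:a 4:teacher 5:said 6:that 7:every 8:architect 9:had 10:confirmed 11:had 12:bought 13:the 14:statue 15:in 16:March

10

The displaced element is "who" (word 1).
It is linked across 2 clause boundaries (that → Ø).
It functions as the subject of "bought", so the gap sits immediately after word 10 ("confirmed").
Base order: A teacher has said that every architect had confirmed that who had bought the statue in March.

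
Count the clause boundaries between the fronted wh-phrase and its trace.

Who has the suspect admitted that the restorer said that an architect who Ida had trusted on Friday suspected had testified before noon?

"who" is extracted from the subject of "testified".
Boundaries crossed, outermost first: [that], [that], [Ø] — 3 in total.

3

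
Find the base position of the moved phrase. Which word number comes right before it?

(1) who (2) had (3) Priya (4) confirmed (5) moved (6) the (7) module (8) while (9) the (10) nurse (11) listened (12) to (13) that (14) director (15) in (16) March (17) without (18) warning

4

The displaced element is "who" (word 1).
It is linked across 1 clause boundary (Ø).
It functions as the subject of "moved", so the gap sits immediately after word 4 ("confirmed").
Base order: Priya had confirmed that who moved the module while the nurse listened to that director in March without warning.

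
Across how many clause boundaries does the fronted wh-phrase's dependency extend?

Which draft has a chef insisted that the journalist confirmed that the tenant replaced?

"which draft" is extracted from the object of "replaced".
Boundaries crossed, outermost first: [that], [that] — 2 in total.

2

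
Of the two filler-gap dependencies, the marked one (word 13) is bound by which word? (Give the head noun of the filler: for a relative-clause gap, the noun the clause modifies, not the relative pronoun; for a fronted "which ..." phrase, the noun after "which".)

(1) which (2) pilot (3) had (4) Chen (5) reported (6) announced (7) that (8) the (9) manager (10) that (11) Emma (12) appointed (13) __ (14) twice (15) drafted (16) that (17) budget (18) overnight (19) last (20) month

9

The marked gap is inside the relative clause, the direct object of "appointed".
Its filler is the head noun "manager" (via "that"), at word 9.
(The other dependency links word 2 to a gap after word 5.)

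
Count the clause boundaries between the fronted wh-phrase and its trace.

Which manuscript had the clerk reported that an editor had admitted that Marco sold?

2

"which manuscript" is extracted from the object of "sold".
Boundaries crossed, outermost first: [that], [that] — 2 in total.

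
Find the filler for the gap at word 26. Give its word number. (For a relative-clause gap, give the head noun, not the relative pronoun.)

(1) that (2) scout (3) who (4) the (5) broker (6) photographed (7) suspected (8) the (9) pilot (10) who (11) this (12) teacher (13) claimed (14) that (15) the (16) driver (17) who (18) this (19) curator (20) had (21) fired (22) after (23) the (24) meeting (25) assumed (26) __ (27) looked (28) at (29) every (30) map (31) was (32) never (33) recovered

9

The gap at 26 is the subject of "looked", inside a relative clause.
The relative pronoun is "who" (word 10); it is bound by the head noun immediately before it.
Its filler is the head noun "pilot", at word 9.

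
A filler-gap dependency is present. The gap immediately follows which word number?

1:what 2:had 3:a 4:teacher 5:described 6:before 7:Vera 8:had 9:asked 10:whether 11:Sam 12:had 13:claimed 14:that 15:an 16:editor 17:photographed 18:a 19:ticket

5

The displaced element is "what" (word 1).
It functions as the direct object of "described", so the gap sits immediately after word 5 ("described").
Base order: A teacher had described what before Vera had asked whether Sam had claimed that an editor photographed a ticket.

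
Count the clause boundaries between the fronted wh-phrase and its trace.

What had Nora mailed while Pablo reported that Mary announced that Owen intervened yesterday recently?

0

"what" originates inside the matrix clause — no clause boundary is crossed.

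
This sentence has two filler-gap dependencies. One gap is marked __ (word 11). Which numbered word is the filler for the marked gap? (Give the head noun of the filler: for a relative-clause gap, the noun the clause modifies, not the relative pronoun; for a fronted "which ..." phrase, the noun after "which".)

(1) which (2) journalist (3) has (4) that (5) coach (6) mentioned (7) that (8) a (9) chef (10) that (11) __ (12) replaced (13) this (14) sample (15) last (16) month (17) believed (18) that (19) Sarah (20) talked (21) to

9

The marked gap is inside the relative clause, the subject of "replaced".
Its filler is the head noun "chef" (via "that"), at word 9.
(The other dependency links word 2 to a gap after word 21.)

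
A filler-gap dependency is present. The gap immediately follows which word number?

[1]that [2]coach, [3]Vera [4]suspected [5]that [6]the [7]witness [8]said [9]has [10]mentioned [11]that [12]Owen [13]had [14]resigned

8

The displaced element is "that coach" (word 2).
It is linked across 2 clause boundaries (that → Ø).
It functions as the subject of "mentioned", so the gap sits immediately after word 8 ("said").
Base order: Vera suspected that the witness said that that coach has mentioned that Owen had resigned.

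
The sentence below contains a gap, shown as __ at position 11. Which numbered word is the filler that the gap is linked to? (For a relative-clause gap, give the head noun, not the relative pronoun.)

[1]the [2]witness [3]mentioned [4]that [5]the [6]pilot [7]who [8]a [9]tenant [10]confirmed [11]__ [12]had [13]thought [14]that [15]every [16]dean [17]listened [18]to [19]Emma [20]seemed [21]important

The gap at 11 is the subject of "thought", inside a relative clause.
The relative pronoun is "who" (word 7); it is bound by the head noun immediately before it.
Its filler is the head noun "pilot", at word 6.

6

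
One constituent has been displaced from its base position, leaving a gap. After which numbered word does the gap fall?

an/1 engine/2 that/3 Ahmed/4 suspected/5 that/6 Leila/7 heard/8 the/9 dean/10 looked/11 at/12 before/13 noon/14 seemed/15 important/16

The displaced element is "an engine" (word 2).
It is linked across 2 clause boundaries (that → Ø).
It functions as the object of the preposition "at" of "looked", so the gap sits immediately after word 12 ("at").
Base order: Ahmed suspected that Leila heard the dean looked at an engine before noon.

12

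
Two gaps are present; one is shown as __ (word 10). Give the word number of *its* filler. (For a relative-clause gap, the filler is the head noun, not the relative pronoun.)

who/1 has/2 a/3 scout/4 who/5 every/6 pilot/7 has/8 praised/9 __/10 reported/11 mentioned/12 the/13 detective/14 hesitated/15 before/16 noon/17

The marked gap is inside the relative clause, the direct object of "praised".
Its filler is the head noun "scout" (via "who"), at word 4.
(The other dependency links word 1 to a gap after word 11.)

4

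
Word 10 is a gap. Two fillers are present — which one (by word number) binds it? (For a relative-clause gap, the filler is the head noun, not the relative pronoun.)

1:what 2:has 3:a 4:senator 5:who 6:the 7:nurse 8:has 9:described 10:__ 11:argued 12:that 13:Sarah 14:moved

4

The marked gap is inside the relative clause, the direct object of "described".
Its filler is the head noun "senator" (via "who"), at word 4.
(The other dependency links word 1 to a gap after word 14.)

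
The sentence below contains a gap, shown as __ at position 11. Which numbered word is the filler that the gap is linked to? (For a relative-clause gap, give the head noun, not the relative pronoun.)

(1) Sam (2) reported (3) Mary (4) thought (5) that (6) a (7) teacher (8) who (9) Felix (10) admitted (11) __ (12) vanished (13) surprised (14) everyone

7

The gap at 11 is the subject of "vanished", inside a relative clause.
The relative pronoun is "who" (word 8); it is bound by the head noun immediately before it.
Its filler is the head noun "teacher", at word 7.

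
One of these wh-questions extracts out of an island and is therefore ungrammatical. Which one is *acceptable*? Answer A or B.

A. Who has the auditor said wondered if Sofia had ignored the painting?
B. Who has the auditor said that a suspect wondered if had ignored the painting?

In B, the wh-phrase is extracted from inside a wh-island (introduced by "if"), which blocks movement.
In A, the extraction path crosses only that-complement boundaries, which are transparent.
So A is grammatical.

A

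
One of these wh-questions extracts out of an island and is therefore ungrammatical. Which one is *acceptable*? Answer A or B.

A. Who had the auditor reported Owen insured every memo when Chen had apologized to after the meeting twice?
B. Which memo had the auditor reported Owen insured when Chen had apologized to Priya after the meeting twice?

In A, the wh-phrase is extracted from inside an adjunct island (introduced by "when"), which blocks movement.
In B, the extraction path crosses only that-complement boundaries, which are transparent.
So B is grammatical.

B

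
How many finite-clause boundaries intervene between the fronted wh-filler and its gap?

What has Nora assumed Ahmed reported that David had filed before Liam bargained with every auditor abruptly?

"what" is extracted from the object of "filed".
Boundaries crossed, outermost first: [Ø], [that] — 2 in total.

2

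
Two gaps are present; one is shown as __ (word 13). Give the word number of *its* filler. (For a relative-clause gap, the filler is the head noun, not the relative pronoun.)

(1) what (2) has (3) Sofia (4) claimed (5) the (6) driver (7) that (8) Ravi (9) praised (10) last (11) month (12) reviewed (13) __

The marked gap is the direct object of "reviewed".
Its filler is the fronted wh-phrase "what", at word 1.
(The other dependency links word 6 to a gap after word 9.)

1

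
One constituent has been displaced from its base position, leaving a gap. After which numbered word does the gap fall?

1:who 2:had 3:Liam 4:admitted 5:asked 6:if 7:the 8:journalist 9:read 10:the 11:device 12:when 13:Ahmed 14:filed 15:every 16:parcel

4

The displaced element is "who" (word 1).
It is linked across 1 clause boundary (Ø).
It functions as the subject of "asked", so the gap sits immediately after word 4 ("admitted").
Base order: Liam had admitted that who asked if the journalist read the device when Ahmed filed every parcel.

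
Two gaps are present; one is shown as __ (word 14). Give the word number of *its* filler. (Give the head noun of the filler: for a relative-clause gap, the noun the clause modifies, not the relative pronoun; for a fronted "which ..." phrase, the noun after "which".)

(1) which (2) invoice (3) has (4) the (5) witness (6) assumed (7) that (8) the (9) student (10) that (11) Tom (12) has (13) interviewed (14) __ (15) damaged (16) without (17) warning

The marked gap is inside the relative clause, the direct object of "interviewed".
Its filler is the head noun "student" (via "that"), at word 9.
(The other dependency links word 2 to a gap after word 15.)

9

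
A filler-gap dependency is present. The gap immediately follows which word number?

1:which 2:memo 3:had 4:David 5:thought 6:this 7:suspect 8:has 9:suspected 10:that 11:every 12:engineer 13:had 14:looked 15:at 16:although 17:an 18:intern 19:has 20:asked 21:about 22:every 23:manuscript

The displaced element is "which memo" (word 2).
It is linked across 2 clause boundaries (Ø → that).
It functions as the object of the preposition "at" of "looked", so the gap sits immediately after word 15 ("at").
Base order: David had thought this suspect has suspected that every engineer had looked at which memo although an intern has asked about every manuscript.

15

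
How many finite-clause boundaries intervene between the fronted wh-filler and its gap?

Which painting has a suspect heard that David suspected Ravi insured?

"which painting" is extracted from the object of "insured".
Boundaries crossed, outermost first: [that], [Ø] — 2 in total.

2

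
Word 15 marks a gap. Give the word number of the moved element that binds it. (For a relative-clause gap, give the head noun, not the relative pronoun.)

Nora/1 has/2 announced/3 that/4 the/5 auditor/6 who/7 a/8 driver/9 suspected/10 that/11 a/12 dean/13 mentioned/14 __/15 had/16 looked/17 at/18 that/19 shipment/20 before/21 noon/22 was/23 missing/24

The gap at 15 is the subject of "looked", inside a relative clause.
The relative pronoun is "who" (word 7); it is bound by the head noun immediately before it.
Its filler is the head noun "auditor", at word 6.

6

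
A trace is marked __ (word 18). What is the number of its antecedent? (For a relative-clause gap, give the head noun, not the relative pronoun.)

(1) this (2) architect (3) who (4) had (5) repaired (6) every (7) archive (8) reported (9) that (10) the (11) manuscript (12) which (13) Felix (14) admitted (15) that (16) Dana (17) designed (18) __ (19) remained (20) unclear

The gap at 18 is the object of "designed", inside a relative clause.
The relative pronoun is "which" (word 12); it is bound by the head noun immediately before it.
Its filler is the head noun "manuscript", at word 11.

11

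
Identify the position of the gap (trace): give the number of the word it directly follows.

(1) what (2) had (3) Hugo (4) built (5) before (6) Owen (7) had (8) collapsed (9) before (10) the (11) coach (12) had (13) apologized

4

The displaced element is "what" (word 1).
It functions as the direct object of "built", so the gap sits immediately after word 4 ("built").
Base order: Hugo had built what before Owen had collapsed before the coach had apologized.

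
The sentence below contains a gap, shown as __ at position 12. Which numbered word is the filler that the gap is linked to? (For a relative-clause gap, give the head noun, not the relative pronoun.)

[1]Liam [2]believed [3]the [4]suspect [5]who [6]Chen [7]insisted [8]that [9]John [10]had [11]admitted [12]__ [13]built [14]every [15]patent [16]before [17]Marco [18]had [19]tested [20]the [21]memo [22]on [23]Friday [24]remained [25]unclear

The gap at 12 is the subject of "built", inside a relative clause.
The relative pronoun is "who" (word 5); it is bound by the head noun immediately before it.
Its filler is the head noun "suspect", at word 4.

4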